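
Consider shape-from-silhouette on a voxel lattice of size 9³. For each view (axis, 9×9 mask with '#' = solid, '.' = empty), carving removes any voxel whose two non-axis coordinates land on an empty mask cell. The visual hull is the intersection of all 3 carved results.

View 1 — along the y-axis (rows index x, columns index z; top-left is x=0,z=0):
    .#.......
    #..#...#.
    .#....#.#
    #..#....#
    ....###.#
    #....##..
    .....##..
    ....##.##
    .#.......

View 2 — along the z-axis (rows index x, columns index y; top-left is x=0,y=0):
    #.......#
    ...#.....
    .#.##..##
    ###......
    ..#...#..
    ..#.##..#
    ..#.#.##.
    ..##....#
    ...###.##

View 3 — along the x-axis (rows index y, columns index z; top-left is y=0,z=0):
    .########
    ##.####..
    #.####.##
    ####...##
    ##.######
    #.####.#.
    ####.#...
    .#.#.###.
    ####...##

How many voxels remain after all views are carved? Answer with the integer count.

initial block: 9^3 = 729
  1. axis=1 (XZ plane), |mask|=24  ⇒  voxels=216
  2. axis=2 (XY plane), |mask|=29  ⇒  voxels=74
  3. axis=0 (YZ plane), |mask|=57  ⇒  voxels=53

53 voxels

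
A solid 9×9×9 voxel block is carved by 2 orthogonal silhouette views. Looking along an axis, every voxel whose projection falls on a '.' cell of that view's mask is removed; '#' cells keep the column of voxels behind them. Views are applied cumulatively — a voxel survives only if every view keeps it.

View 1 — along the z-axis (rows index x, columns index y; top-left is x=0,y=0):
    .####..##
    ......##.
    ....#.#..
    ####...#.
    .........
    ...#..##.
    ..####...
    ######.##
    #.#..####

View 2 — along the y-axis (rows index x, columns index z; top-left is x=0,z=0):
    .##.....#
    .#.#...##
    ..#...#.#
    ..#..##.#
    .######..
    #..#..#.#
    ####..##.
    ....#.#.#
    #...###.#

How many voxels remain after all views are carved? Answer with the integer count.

remaining voxels: 142

initial block: 9^3 = 729
carve view 1 (along z, XY-mask fill 36/81): 324 voxels remain
carve view 2 (along y, XZ-mask fill 38/81): 142 voxels remain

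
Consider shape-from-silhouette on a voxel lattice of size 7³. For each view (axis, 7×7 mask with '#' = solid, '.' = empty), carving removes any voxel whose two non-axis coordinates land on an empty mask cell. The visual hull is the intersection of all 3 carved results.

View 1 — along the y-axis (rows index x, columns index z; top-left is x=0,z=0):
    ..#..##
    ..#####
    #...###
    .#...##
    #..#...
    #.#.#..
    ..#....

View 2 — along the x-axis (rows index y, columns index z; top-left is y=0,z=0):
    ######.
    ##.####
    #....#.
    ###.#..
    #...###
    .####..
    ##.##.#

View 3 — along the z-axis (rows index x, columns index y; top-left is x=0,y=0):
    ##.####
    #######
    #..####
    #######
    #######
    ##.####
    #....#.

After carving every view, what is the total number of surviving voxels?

start: 7×7×7 = 343 voxels
V1 y: intersect with XZ mask (21 set) -- 147 left
V2 x: intersect with YZ mask (31 set) -- 89 left
V3 z: intersect with XY mask (40 set) -- 80 left

remaining voxels: 80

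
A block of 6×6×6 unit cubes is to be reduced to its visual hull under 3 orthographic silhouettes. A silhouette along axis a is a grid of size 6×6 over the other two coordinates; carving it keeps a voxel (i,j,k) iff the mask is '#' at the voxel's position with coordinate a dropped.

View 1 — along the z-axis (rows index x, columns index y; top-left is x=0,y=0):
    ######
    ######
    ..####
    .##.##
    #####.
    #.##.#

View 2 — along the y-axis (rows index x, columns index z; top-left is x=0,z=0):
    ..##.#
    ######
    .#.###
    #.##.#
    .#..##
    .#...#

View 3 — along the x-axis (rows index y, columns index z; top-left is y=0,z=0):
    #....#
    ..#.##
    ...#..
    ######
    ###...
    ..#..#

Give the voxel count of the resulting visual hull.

full grid |V| = 216
step 1: project along z, AND mask (29/36) → |grid| = 174
step 2: project along y, AND mask (22/36) → |grid| = 109
step 3: project along x, AND mask (17/36) → |grid| = 52

|visual hull| = 52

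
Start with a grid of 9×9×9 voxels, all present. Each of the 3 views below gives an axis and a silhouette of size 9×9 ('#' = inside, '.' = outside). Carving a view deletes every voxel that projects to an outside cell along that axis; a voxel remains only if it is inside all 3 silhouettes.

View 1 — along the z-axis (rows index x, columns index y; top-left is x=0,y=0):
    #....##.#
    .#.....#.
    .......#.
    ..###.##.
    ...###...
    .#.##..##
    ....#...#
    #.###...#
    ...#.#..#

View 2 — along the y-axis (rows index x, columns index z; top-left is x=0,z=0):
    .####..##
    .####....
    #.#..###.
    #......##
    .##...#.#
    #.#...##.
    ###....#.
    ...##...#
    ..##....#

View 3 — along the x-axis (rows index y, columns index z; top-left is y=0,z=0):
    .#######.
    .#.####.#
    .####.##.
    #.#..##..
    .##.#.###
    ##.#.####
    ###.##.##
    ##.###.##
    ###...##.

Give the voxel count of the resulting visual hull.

initial block: 9^3 = 729
  1. axis=2 (XY plane), |mask|=30  ⇒  voxels=270
  2. axis=1 (XZ plane), |mask|=36  ⇒  voxels=116
  3. axis=0 (YZ plane), |mask|=55  ⇒  voxels=75

voxel count = 75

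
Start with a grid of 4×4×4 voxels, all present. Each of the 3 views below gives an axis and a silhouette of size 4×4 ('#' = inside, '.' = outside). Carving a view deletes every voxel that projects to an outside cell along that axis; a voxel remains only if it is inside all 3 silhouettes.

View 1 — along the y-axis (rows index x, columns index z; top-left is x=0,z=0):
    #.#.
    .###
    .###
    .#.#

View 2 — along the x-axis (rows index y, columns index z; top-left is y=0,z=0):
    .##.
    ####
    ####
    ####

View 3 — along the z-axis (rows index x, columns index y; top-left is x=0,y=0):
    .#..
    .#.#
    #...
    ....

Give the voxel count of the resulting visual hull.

|visual hull| = 10

start: 4×4×4 = 64 voxels
after view 1 [y-axis, 10 of 16 cells solid] → remaining = 40
after view 2 [x-axis, 14 of 16 cells solid] → remaining = 36
after view 3 [z-axis, 4 of 16 cells solid] → remaining = 10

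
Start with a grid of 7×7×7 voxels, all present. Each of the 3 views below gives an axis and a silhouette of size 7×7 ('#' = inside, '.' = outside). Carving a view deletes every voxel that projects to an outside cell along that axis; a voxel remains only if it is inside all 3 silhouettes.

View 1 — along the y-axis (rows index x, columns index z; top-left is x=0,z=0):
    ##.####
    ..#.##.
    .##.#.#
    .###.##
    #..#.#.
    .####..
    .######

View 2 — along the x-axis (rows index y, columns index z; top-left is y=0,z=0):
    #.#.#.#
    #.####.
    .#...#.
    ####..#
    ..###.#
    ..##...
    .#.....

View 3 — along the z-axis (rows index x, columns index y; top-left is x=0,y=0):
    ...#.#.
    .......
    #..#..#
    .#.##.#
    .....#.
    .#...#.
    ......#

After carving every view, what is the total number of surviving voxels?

before carving: 343 voxels (7×7×7)
[1] y-view keeps 31 columns → grid now 217
[2] x-view keeps 23 columns → grid now 103
[3] z-view keeps 13 columns → grid now 30

|visual hull| = 30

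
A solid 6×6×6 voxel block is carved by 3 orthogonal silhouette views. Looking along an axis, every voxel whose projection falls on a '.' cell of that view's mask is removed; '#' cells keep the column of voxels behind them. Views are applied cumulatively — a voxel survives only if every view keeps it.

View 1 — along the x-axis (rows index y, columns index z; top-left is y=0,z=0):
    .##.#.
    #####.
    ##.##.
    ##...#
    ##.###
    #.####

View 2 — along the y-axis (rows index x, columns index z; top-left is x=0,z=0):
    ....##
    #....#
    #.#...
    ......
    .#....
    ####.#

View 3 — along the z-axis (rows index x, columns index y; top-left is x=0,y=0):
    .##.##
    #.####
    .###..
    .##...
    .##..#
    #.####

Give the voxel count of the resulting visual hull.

remaining voxels: 35

before carving: 216 voxels (6×6×6)
V1 x: intersect with YZ mask (25 set) -- 150 left
V2 y: intersect with XZ mask (12 set) -- 49 left
V3 z: intersect with XY mask (22 set) -- 35 left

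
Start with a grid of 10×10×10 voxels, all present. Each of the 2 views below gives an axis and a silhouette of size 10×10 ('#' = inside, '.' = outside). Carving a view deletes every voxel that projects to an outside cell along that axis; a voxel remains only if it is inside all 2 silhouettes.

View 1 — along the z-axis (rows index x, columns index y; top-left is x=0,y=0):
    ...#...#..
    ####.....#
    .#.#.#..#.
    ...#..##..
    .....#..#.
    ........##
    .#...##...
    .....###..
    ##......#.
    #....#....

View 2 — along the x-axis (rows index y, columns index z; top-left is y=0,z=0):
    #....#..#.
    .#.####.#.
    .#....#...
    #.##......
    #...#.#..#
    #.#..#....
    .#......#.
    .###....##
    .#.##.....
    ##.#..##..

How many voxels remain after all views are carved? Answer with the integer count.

start: 10×10×10 = 1000 voxels
step 1: project along z, AND mask (29/100) → |grid| = 290
step 2: project along x, AND mask (36/100) → |grid| = 105

voxel count = 105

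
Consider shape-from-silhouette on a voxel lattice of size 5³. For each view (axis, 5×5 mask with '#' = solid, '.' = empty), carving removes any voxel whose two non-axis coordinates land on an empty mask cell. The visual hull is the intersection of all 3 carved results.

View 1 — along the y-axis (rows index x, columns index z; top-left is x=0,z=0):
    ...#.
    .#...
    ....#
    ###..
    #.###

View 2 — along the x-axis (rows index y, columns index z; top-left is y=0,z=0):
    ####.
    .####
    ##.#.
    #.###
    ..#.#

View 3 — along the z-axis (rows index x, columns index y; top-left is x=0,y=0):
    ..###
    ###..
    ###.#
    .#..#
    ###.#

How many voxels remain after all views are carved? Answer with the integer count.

initial block: 5^3 = 125
V1 y: intersect with XZ mask (10 set) -- 50 left
V2 x: intersect with YZ mask (17 set) -- 34 left
V3 z: intersect with XY mask (16 set) -- 20 left

20 voxels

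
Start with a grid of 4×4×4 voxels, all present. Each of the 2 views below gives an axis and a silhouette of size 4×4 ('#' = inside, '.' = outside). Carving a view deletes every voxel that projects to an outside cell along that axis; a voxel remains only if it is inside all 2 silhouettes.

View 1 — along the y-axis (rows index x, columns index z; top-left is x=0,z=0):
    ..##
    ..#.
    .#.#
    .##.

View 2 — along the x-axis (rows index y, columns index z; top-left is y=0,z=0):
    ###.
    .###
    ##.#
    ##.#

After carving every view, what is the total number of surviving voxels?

voxel count = 20

full grid |V| = 64
carve view 1 (along y, XZ-mask fill 7/16): 28 voxels remain
carve view 2 (along x, YZ-mask fill 12/16): 20 voxels remain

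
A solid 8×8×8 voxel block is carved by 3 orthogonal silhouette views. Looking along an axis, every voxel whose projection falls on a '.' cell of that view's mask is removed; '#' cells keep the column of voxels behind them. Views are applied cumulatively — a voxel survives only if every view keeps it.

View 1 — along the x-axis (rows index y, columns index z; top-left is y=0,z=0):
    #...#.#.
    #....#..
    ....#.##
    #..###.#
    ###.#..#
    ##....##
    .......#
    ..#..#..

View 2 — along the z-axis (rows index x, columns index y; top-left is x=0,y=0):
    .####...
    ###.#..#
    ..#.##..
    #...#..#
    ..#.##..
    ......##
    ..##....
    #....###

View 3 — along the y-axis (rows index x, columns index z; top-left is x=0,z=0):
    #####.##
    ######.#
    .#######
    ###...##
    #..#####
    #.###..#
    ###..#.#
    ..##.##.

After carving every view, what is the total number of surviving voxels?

|visual hull| = 62

full grid |V| = 512
after view 1 [x-axis, 25 of 64 cells solid] → remaining = 200
after view 2 [z-axis, 26 of 64 cells solid] → remaining = 85
after view 3 [y-axis, 46 of 64 cells solid] → remaining = 62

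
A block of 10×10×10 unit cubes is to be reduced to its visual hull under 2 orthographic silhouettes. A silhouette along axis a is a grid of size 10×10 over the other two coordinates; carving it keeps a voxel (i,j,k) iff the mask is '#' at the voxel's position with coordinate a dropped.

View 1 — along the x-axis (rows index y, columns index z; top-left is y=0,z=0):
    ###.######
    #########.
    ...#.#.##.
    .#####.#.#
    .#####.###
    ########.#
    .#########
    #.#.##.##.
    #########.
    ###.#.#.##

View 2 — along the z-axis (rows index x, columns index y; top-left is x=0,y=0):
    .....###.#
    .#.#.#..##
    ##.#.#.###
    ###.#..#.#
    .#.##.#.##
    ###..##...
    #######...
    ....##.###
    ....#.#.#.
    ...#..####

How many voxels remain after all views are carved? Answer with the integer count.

voxel count = 418

start: 10×10×10 = 1000 voxels
V1 x: intersect with YZ mask (77 set) -- 770 left
V2 z: intersect with XY mask (53 set) -- 418 left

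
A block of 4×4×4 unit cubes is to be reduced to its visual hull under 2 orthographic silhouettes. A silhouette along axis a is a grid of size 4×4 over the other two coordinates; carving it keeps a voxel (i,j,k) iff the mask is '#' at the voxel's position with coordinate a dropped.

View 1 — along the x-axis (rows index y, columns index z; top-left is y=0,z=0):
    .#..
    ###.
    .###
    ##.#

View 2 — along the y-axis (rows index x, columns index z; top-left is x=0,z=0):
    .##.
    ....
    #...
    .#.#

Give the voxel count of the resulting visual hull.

14 voxels

before carving: 64 voxels (4×4×4)
carve view 1 (along x, YZ-mask fill 10/16): 40 voxels remain
carve view 2 (along y, XZ-mask fill 5/16): 14 voxels remain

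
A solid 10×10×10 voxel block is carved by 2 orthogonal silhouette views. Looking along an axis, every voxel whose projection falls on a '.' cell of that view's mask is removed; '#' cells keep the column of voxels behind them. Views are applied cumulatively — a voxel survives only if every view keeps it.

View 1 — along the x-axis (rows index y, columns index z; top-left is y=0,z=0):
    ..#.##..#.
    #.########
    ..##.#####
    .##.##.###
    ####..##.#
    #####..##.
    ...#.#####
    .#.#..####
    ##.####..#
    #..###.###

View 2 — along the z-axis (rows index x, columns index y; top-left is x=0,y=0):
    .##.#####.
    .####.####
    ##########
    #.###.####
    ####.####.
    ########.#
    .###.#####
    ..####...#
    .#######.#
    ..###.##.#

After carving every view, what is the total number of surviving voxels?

before carving: 1000 voxels (10×10×10)
  1. axis=0 (YZ plane), |mask|=67  ⇒  voxels=670
  2. axis=2 (XY plane), |mask|=77  ⇒  voxels=523

523 voxels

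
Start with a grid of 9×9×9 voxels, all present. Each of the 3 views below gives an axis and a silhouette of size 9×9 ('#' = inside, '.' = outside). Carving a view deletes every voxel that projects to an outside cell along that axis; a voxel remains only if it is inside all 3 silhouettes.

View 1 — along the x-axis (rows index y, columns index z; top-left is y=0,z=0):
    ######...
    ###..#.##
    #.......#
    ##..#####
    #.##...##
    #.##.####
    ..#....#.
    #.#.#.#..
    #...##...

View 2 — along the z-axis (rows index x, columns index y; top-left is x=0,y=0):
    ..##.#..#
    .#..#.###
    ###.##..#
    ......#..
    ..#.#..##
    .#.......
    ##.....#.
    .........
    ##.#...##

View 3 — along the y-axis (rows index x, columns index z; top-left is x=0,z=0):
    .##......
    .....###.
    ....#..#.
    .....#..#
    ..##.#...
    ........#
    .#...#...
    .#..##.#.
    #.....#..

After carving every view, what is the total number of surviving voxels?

|visual hull| = 29

full grid |V| = 729
V1 x: intersect with YZ mask (42 set) -- 378 left
V2 z: intersect with XY mask (29 set) -- 132 left
V3 y: intersect with XZ mask (21 set) -- 29 left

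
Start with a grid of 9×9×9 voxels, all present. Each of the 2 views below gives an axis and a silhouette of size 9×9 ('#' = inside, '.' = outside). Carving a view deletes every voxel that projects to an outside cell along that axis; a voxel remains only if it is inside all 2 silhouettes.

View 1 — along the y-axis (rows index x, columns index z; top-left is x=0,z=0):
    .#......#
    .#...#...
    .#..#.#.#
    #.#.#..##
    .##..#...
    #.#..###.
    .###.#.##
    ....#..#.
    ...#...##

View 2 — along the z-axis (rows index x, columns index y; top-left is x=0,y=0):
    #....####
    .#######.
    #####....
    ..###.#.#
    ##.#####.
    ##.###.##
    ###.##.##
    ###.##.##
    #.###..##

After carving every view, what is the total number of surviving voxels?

199 voxels

before carving: 729 voxels (9×9×9)
after view 1 [y-axis, 32 of 81 cells solid] → remaining = 288
after view 2 [z-axis, 56 of 81 cells solid] → remaining = 199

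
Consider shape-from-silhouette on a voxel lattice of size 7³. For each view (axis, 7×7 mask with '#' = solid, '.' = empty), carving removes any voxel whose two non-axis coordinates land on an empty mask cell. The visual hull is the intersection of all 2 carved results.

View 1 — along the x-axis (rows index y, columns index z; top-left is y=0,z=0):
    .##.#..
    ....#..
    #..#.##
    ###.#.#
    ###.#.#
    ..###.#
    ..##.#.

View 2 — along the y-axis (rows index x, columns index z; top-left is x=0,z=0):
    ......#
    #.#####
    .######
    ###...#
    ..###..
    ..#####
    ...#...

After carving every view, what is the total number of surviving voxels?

remaining voxels: 98

start: 7×7×7 = 343 voxels
after view 1 [x-axis, 25 of 49 cells solid] → remaining = 175
after view 2 [y-axis, 26 of 49 cells solid] → remaining = 98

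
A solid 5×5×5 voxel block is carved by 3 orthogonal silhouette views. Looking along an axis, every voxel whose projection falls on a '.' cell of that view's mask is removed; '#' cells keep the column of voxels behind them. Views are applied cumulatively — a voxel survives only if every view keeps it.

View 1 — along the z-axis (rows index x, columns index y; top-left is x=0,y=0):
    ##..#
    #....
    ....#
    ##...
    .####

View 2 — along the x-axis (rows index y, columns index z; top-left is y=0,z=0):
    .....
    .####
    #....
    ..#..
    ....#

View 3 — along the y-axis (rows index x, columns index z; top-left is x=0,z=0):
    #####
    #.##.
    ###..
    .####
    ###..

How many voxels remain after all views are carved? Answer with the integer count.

|visual hull| = 13

before carving: 125 voxels (5×5×5)
step 1: project along z, AND mask (11/25) → |grid| = 55
step 2: project along x, AND mask (7/25) → |grid| = 17
step 3: project along y, AND mask (18/25) → |grid| = 13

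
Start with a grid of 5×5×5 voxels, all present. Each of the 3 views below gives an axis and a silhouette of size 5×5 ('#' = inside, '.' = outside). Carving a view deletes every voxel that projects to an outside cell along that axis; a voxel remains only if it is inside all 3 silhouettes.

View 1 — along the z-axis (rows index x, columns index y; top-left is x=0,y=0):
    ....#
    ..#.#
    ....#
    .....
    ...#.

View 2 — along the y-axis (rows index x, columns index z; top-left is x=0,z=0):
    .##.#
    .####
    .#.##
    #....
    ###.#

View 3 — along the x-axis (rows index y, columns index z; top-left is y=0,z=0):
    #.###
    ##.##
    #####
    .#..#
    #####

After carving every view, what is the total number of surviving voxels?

full grid |V| = 125
  1. axis=2 (XY plane), |mask|=5  ⇒  voxels=25
  2. axis=1 (XZ plane), |mask|=15  ⇒  voxels=18
  3. axis=0 (YZ plane), |mask|=20  ⇒  voxels=16

|visual hull| = 16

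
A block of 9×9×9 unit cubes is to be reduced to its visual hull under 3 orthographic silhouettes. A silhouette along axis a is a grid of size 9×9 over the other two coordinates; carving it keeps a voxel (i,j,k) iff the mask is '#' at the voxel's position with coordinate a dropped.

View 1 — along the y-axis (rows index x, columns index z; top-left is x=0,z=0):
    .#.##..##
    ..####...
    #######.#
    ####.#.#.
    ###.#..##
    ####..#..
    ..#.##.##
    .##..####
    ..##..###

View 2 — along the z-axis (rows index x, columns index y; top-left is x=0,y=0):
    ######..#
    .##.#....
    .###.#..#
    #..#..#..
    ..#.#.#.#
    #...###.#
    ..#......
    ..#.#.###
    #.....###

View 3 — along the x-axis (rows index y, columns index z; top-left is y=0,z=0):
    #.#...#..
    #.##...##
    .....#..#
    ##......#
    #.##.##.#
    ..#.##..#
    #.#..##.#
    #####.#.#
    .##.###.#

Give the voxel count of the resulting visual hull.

|visual hull| = 103

initial block: 9^3 = 729
carve view 1 (along y, XZ-mask fill 50/81): 450 voxels remain
carve view 2 (along z, XY-mask fill 37/81): 209 voxels remain
carve view 3 (along x, YZ-mask fill 41/81): 103 voxels remain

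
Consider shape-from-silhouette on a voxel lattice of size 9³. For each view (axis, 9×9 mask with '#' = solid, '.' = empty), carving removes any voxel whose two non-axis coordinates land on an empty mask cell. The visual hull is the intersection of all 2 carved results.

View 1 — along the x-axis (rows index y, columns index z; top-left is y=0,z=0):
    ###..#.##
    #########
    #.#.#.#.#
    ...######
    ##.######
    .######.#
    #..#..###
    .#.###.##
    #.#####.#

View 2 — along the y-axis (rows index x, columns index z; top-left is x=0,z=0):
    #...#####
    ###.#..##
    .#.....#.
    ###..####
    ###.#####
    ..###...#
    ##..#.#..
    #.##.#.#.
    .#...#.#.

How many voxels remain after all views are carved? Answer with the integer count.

remaining voxels: 290

start: 9×9×9 = 729 voxels
step 1: project along x, AND mask (59/81) → |grid| = 531
step 2: project along y, AND mask (45/81) → |grid| = 290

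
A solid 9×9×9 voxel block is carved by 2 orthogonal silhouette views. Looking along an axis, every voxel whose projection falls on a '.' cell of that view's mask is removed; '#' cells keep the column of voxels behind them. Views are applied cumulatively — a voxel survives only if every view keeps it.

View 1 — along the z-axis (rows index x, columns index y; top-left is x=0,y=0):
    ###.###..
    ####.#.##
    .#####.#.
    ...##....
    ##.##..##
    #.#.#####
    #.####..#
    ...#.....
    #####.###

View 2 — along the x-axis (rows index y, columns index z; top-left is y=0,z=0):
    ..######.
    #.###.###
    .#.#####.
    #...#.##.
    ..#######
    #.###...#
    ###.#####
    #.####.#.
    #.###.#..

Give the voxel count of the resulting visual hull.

|visual hull| = 288

start: 9×9×9 = 729 voxels
[1] z-view keeps 49 columns → grid now 441
[2] x-view keeps 54 columns → grid now 288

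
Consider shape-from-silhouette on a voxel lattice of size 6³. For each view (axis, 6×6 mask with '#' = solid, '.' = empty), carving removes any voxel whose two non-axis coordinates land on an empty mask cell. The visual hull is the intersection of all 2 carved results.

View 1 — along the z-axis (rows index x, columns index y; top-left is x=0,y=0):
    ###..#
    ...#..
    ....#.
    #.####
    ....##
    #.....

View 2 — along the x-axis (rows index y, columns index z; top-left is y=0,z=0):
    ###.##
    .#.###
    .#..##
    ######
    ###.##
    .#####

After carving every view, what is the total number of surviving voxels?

remaining voxels: 67

before carving: 216 voxels (6×6×6)
V1 z: intersect with XY mask (14 set) -- 84 left
V2 x: intersect with YZ mask (28 set) -- 67 left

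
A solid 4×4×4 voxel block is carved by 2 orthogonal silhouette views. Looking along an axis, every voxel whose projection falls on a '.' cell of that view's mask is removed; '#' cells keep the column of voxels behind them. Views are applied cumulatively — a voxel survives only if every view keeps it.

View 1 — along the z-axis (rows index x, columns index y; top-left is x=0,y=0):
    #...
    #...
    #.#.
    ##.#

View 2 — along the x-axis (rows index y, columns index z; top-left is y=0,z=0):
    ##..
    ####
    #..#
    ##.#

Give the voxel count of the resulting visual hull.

initial block: 4^3 = 64
[1] z-view keeps 7 columns → grid now 28
[2] x-view keeps 11 columns → grid now 17

remaining voxels: 17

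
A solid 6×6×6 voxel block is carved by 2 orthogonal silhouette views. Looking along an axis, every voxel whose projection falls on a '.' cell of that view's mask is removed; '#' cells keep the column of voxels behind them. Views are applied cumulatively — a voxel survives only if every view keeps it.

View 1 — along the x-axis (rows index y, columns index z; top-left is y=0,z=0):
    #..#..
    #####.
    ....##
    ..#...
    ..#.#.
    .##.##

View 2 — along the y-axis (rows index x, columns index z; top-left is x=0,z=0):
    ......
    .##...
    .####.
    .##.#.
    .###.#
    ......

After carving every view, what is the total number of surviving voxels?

start: 6×6×6 = 216 voxels
after view 1 [x-axis, 16 of 36 cells solid] → remaining = 96
after view 2 [y-axis, 13 of 36 cells solid] → remaining = 38

voxel count = 38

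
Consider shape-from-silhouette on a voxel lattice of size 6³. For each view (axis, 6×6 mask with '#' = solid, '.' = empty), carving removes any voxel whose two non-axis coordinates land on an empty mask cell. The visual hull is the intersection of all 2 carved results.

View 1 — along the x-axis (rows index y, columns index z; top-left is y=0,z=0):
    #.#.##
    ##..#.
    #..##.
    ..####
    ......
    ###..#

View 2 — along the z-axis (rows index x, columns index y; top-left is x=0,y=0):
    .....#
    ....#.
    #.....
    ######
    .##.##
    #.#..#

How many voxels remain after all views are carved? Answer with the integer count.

47 voxels

start: 6×6×6 = 216 voxels
carve view 1 (along x, YZ-mask fill 18/36): 108 voxels remain
carve view 2 (along z, XY-mask fill 16/36): 47 voxels remain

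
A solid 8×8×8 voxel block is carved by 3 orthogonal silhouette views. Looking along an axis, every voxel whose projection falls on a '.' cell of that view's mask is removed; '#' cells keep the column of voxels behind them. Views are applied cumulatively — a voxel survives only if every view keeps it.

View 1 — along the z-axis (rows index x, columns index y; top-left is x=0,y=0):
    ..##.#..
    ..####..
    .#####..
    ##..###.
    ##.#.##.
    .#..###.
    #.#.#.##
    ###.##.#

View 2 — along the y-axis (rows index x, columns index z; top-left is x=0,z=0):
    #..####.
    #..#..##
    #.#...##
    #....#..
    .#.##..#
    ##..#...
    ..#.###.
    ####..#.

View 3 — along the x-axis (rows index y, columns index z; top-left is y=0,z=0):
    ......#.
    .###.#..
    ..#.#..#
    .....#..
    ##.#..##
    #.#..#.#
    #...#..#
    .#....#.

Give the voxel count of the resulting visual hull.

voxel count = 55

before carving: 512 voxels (8×8×8)
[1] z-view keeps 37 columns → grid now 296
[2] y-view keeps 31 columns → grid now 143
[3] x-view keeps 23 columns → grid now 55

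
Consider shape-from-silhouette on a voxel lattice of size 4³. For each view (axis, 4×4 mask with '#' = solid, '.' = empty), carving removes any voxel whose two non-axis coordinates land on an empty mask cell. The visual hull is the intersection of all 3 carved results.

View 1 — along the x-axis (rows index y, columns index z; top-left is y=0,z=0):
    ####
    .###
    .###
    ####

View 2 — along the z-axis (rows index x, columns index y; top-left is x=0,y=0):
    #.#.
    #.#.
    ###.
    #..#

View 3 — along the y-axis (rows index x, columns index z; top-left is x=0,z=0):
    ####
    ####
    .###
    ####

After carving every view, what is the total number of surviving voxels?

voxel count = 31

initial block: 4^3 = 64
after view 1 [x-axis, 14 of 16 cells solid] → remaining = 56
after view 2 [z-axis, 9 of 16 cells solid] → remaining = 32
after view 3 [y-axis, 15 of 16 cells solid] → remaining = 31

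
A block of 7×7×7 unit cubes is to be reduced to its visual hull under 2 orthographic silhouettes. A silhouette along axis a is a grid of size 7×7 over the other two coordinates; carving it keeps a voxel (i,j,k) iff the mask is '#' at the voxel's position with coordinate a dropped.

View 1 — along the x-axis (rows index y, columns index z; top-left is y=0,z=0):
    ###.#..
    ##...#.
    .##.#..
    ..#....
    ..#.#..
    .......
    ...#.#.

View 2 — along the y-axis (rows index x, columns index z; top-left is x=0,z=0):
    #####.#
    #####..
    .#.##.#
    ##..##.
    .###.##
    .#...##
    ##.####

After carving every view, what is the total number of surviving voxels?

start: 7×7×7 = 343 voxels
step 1: project along x, AND mask (15/49) → |grid| = 105
step 2: project along y, AND mask (33/49) → |grid| = 69

69 voxels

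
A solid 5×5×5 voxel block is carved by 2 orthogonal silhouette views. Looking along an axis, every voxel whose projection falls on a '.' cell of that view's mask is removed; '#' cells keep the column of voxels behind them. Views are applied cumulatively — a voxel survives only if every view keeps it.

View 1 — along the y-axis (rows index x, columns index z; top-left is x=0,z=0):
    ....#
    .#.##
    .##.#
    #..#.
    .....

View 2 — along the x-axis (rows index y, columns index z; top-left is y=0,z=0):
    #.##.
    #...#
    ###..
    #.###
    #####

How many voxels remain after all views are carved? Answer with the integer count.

full grid |V| = 125
[1] y-view keeps 9 columns → grid now 45
[2] x-view keeps 17 columns → grid now 28

remaining voxels: 28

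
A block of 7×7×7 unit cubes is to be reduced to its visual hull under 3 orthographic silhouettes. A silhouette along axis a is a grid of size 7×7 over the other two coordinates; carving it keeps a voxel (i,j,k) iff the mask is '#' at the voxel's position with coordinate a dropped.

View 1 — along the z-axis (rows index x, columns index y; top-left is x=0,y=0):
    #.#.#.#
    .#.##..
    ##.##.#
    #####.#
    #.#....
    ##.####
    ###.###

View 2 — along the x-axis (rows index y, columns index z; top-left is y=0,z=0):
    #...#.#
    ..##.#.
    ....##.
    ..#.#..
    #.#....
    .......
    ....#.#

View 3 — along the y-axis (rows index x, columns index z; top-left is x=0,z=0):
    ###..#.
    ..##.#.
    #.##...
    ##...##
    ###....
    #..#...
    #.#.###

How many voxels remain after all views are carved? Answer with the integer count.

full grid |V| = 343
after view 1 [z-axis, 32 of 49 cells solid] → remaining = 224
after view 2 [x-axis, 14 of 49 cells solid] → remaining = 71
after view 3 [y-axis, 24 of 49 cells solid] → remaining = 36

36 voxels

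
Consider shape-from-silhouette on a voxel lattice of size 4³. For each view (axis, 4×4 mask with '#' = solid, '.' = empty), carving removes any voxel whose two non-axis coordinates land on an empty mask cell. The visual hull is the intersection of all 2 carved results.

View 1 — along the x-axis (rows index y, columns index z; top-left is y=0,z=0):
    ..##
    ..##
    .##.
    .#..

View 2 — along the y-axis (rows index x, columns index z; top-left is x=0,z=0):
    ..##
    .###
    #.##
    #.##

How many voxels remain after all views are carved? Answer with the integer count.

22 voxels

full grid |V| = 64
carve view 1 (along x, YZ-mask fill 7/16): 28 voxels remain
carve view 2 (along y, XZ-mask fill 11/16): 22 voxels remain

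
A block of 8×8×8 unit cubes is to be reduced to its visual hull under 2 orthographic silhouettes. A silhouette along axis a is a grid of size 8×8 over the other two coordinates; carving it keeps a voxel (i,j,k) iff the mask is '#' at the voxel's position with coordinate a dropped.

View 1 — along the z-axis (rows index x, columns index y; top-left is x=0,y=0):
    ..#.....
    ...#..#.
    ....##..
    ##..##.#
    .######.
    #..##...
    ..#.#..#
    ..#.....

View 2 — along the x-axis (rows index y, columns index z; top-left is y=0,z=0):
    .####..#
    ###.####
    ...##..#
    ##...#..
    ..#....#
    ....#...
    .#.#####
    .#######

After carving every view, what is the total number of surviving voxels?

84 voxels

initial block: 8^3 = 512
step 1: project along z, AND mask (23/64) → |grid| = 184
step 2: project along x, AND mask (34/64) → |grid| = 84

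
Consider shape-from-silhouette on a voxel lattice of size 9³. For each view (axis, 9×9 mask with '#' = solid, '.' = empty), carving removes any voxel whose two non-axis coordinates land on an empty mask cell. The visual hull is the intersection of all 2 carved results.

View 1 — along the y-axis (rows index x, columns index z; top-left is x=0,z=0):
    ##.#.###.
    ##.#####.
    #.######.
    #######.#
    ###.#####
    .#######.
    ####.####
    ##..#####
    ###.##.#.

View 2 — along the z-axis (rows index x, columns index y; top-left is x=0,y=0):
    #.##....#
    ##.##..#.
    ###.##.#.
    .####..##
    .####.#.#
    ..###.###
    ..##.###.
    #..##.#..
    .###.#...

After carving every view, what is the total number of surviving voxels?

remaining voxels: 331

before carving: 729 voxels (9×9×9)
[1] y-view keeps 64 columns → grid now 576
[2] z-view keeps 46 columns → grid now 331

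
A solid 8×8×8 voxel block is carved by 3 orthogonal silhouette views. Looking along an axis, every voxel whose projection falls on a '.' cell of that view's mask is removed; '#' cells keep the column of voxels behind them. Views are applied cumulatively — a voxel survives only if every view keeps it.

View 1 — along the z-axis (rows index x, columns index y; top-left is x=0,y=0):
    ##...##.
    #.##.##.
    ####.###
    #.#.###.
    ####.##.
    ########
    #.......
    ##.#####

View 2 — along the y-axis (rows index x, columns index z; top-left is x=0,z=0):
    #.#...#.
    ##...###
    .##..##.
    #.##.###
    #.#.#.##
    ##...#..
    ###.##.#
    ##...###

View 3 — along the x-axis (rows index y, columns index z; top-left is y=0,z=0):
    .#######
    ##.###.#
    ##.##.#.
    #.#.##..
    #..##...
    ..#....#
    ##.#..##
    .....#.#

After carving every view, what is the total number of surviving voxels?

start: 8×8×8 = 512 voxels
step 1: project along z, AND mask (43/64) → |grid| = 344
step 2: project along y, AND mask (37/64) → |grid| = 190
step 3: project along x, AND mask (34/64) → |grid| = 104

voxel count = 104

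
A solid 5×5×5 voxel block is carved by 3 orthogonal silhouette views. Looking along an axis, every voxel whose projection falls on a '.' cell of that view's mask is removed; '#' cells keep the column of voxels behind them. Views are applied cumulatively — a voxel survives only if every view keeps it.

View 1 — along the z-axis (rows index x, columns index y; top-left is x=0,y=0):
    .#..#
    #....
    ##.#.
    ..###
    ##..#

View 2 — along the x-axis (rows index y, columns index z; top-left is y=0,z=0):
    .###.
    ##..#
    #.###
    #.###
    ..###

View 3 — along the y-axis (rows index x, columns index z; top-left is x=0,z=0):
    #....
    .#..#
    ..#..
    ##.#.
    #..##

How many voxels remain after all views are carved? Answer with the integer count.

full grid |V| = 125
carve view 1 (along z, XY-mask fill 12/25): 60 voxels remain
carve view 2 (along x, YZ-mask fill 17/25): 39 voxels remain
carve view 3 (along y, XZ-mask fill 10/25): 14 voxels remain

remaining voxels: 14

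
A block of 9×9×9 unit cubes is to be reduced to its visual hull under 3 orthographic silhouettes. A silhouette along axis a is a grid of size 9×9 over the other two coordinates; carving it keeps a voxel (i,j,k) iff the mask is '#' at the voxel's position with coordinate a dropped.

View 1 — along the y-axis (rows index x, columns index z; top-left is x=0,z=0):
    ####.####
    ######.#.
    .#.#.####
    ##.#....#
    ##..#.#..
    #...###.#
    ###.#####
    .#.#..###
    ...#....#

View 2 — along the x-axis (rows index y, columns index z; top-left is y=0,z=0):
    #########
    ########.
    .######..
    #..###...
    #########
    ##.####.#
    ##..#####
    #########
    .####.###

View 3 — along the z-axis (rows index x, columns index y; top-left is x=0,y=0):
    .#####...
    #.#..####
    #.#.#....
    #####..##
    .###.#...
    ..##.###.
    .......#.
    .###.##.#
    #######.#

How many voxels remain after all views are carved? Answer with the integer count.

remaining voxels: 176

start: 9×9×9 = 729 voxels
after view 1 [y-axis, 49 of 81 cells solid] → remaining = 441
after view 2 [x-axis, 66 of 81 cells solid] → remaining = 360
after view 3 [z-axis, 45 of 81 cells solid] → remaining = 176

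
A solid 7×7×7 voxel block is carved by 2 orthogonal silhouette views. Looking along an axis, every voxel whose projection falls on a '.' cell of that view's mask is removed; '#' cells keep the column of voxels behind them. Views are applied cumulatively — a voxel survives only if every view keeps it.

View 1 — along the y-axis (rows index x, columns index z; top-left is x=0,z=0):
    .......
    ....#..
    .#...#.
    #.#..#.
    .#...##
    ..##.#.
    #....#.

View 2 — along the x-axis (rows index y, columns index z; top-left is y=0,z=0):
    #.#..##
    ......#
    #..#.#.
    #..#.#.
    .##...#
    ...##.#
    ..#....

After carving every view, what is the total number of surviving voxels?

before carving: 343 voxels (7×7×7)
step 1: project along y, AND mask (14/49) → |grid| = 98
step 2: project along x, AND mask (18/49) → |grid| = 37

37 voxels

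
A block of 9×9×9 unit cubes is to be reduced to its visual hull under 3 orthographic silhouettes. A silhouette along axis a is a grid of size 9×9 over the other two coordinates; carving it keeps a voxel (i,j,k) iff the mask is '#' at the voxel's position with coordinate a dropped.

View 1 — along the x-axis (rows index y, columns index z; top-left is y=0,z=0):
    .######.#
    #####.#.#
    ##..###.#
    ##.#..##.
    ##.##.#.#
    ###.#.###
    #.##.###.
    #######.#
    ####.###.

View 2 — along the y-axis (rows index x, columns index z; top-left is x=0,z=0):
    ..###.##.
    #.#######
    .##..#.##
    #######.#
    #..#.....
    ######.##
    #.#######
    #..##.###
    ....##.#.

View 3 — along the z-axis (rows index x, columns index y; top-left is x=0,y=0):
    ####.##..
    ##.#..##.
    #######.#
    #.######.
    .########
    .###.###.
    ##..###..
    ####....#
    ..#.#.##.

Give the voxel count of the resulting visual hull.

full grid |V| = 729
step 1: project along x, AND mask (59/81) → |grid| = 531
step 2: project along y, AND mask (53/81) → |grid| = 338
step 3: project along z, AND mask (54/81) → |grid| = 221

221 voxels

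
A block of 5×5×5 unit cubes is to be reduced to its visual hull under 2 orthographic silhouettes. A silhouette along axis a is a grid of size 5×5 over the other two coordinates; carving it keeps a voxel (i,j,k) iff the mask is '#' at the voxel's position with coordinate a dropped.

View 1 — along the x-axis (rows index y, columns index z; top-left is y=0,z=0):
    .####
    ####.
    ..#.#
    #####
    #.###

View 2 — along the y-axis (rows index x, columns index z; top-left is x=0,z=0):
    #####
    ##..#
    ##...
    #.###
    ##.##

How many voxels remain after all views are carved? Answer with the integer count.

full grid |V| = 125
  1. axis=0 (YZ plane), |mask|=19  ⇒  voxels=95
  2. axis=1 (XZ plane), |mask|=18  ⇒  voxels=65

65 voxels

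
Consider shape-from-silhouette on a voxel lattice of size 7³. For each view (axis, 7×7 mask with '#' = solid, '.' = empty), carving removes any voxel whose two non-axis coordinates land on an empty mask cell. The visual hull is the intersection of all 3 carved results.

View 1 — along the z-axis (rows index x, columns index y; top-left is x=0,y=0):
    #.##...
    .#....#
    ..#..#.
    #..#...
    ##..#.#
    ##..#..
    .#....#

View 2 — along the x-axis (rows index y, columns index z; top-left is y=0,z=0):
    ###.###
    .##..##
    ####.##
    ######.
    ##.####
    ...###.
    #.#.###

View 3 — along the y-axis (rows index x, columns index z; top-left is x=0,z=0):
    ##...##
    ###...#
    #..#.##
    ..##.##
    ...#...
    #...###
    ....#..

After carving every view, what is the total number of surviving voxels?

initial block: 7^3 = 343
V1 z: intersect with XY mask (18 set) -- 126 left
V2 x: intersect with YZ mask (36 set) -- 94 left
V3 y: intersect with XZ mask (22 set) -- 41 left

41 voxels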